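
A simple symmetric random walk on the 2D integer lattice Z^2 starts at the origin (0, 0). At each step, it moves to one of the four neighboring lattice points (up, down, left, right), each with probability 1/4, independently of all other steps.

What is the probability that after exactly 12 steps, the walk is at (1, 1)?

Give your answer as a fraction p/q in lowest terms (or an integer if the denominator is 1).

Answer: 22869/524288

Derivation:
Let h be the number of horizontal steps (so 12-h are vertical). To end at (1,1) need (h+1)/2 right-steps and ((12-h)+1)/2 up-steps.
Sum over h with 1 ≤ h ≤ 11, h ≡ 1 (mod 2), 12-h ≡ 1 (mod 2):
h=1: C(12,1)·C(1,1)·C(11,6) = 12·1·462 = 5544
h=3: C(12,3)·C(3,2)·C(9,5) = 220·3·126 = 83160
h=5: C(12,5)·C(5,3)·C(7,4) = 792·10·35 = 277200
h=7: C(12,7)·C(7,4)·C(5,3) = 792·35·10 = 277200
h=9: C(12,9)·C(9,5)·C(3,2) = 220·126·3 = 83160
h=11: C(12,11)·C(11,6)·C(1,1) = 12·462·1 = 5544
Total favorable: 731808
Total paths: 4^12 = 16777216
P = 731808/16777216 = 22869/524288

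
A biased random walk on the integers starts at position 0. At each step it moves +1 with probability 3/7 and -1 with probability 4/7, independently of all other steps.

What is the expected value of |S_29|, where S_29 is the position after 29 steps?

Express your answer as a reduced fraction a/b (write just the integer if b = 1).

Answer: 2539136936655332571317861/459986536544739960976801

Derivation:
S_29 takes values m ≡ 1 (mod 2) with |m| ≤ 29; P(S_29=m) = C(29,(29+m)/2) · (3/7)^((29+m)/2) · (4/7)^((29-m)/2).
Distribution: P(S=-29)=288230376151711744/3219905755813179726837607, P(S=-27)=6269010681299730432/3219905755813179726837607, P(S=-25)=9403516021949595648/459986536544739960976801, P(S=-23)=63473733148159770624/459986536544739960976801, P(S=-21)=309434449097278881792/459986536544739960976801, P(S=-19)=1160379184114795806720/459986536544739960976801, P(S=-17)=3481137552344387420160/459986536544739960976801, P(S=-15)=60049622777940682997760/3219905755813179726837607, P(S=-13)=123852346979502658682880/3219905755813179726837607, P(S=-11)=30963086744875664670720/459986536544739960976801, P(S=-9)=46444630117313497006080/459986536544739960976801, P(S=-7)=60166907197428848394240/459986536544739960976801, P(S=-5)=67687770597107454443520/459986536544739960976801, P(S=-3)=66386082701009234165760/459986536544739960976801, P(S=-1)=398316496206055404994560/3219905755813179726837607, P(S=1)=298737372154541553745920/3219905755813179726837607, P(S=3)=28006628639488270663680/459986536544739960976801, P(S=5)=16062625249118272880640/459986536544739960976801, P(S=7)=8031312624559136440320/459986536544739960976801, P(S=9)=3487280481716467138560/459986536544739960976801, P(S=11)=1307730180643675176960/459986536544739960976801, P(S=13)=2942392906448269148160/3219905755813179726837607, P(S=15)=802470792667709767680/3219905755813179726837607, P(S=17)=26167525847860101120/459986536544739960976801, P(S=19)=4906411096473768960/459986536544739960976801, P(S=21)=735961664471065344/459986536544739960976801, P(S=23)=84918653592815232/459986536544739960976801, P(S=25)=7076554466067936/459986536544739960976801, P(S=27)=2653707924775476/3219905755813179726837607, P(S=29)=68630377364883/3219905755813179726837607
E[|S_29|] = Σ_m |m|·P(S_29=m) = 2539136936655332571317861/459986536544739960976801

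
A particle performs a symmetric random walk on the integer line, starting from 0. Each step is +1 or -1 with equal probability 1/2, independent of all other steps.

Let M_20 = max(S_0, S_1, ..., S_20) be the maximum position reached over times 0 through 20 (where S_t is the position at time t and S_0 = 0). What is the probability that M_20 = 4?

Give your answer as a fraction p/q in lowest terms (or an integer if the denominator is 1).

Let M_20 = max(S_0,...,S_20). Use the reflection principle: for j ≥ 1, #{paths with M_20 ≥ j} = #{S_20 ≥ j} + #{S_20 ≥ j+1}.
By reflection, #{M_20 ≥ 4} = #{S_20 ≥ 4} + #{S_20 ≥ 5} = 263950 + 137980 = 401930.
#{M_20 ≥ 5} = #{S_20 ≥ 5} + #{S_20 ≥ 6} = 137980 + 137980 = 275960.
#{M_20 = 4} = 401930 - 275960 = 125970.
P(M_20 = 4) = 125970/1048576 = 62985/524288

Answer: 62985/524288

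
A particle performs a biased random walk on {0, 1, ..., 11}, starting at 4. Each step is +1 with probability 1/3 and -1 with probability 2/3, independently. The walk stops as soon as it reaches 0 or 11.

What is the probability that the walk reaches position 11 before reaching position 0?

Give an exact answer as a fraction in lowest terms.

Biased walk: p = 1/3, q = 2/3, r = q/p = 2
Gambler's ruin: P(hit 11 before 0 | start at 4) = (1 - r^a)/(1 - r^N)
r^4 = 16; r^11 = 2048
P = (1 - 16) / (1 - 2048) = -15 / -2047 = 15/2047

Answer: 15/2047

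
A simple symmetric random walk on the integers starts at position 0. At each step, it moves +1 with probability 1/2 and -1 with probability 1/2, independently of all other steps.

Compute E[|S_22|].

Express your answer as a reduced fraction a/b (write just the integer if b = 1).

S_22 takes values m ≡ 0 (mod 2) with |m| ≤ 22; P(S_22=m) = C(22,(22+m)/2)/2^22.
Total paths: 2^22 = 4194304
Distribution: P(S=-22)=1/4194304, P(S=-20)=22/4194304, P(S=-18)=231/4194304, P(S=-16)=1540/4194304, P(S=-14)=7315/4194304, P(S=-12)=26334/4194304, P(S=-10)=74613/4194304, P(S=-8)=170544/4194304, P(S=-6)=319770/4194304, P(S=-4)=497420/4194304, P(S=-2)=646646/4194304, P(S=0)=705432/4194304, P(S=2)=646646/4194304, P(S=4)=497420/4194304, P(S=6)=319770/4194304, P(S=8)=170544/4194304, P(S=10)=74613/4194304, P(S=12)=26334/4194304, P(S=14)=7315/4194304, P(S=16)=1540/4194304, P(S=18)=231/4194304, P(S=20)=22/4194304, P(S=22)=1/4194304
E[|S_22|] = Σ_m |m|·P(S_22=m) = 15519504/4194304 = 969969/262144

Answer: 969969/262144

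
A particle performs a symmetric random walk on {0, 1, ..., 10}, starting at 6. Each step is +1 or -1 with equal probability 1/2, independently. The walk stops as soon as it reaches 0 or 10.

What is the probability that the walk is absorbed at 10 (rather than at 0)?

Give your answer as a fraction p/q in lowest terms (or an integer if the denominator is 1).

Answer: 3/5

Derivation:
Symmetric walk (p = 1/2): the harmonic-function argument gives P(hit 10 before 0 | start at 6) = a/N.
P = 6/10 = 3/5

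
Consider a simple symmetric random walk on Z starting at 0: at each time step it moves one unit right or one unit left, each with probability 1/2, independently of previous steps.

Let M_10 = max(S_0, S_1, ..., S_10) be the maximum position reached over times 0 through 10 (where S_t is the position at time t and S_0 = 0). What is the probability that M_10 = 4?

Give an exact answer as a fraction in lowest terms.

Answer: 15/128

Derivation:
Let M_10 = max(S_0,...,S_10). Use the reflection principle: for j ≥ 1, #{paths with M_10 ≥ j} = #{S_10 ≥ j} + #{S_10 ≥ j+1}.
By reflection, #{M_10 ≥ 4} = #{S_10 ≥ 4} + #{S_10 ≥ 5} = 176 + 56 = 232.
#{M_10 ≥ 5} = #{S_10 ≥ 5} + #{S_10 ≥ 6} = 56 + 56 = 112.
#{M_10 = 4} = 232 - 112 = 120.
P(M_10 = 4) = 120/1024 = 15/128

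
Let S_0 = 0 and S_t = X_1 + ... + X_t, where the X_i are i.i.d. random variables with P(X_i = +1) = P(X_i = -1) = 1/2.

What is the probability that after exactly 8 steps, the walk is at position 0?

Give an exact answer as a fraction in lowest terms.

Answer: 35/128

Derivation:
To return to 0 after 8 steps: need exactly 4 steps of +1 and 4 of -1.
Favorable paths: C(8,4) = 70
Total paths: 2^8 = 256
P = 70/256 = 35/128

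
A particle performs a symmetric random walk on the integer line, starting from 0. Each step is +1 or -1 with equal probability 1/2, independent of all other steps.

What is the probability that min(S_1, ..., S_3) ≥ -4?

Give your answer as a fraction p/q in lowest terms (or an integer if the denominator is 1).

Let f(t,s) = #length-t paths at position s with S_1..S_t all ≥ -4.
f(t,s) = f(t-1,s-1) + f(t-1,s+1) for s ≥ -4; f(t,s) = 0 for s < -4.
t=0: f(0,0)=1
t=1: f(1,-1)=1 f(1,1)=1
t=2: f(2,-2)=1 f(2,0)=2 f(2,2)=1
t=3: f(3,-3)=1 f(3,-1)=3 f(3,1)=3 f(3,3)=1
Σ_s f(3,s) = 8
P = 8/8 = 1

Answer: 1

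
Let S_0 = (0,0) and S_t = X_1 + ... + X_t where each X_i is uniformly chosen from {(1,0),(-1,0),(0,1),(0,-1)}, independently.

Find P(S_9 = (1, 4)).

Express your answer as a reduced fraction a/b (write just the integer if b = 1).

Let h be the number of horizontal steps (so 9-h are vertical). To end at (1,4) need (h+1)/2 right-steps and ((9-h)+4)/2 up-steps.
Sum over h with 1 ≤ h ≤ 5, h ≡ 1 (mod 2), 9-h ≡ 0 (mod 2):
h=1: C(9,1)·C(1,1)·C(8,6) = 9·1·28 = 252
h=3: C(9,3)·C(3,2)·C(6,5) = 84·3·6 = 1512
h=5: C(9,5)·C(5,3)·C(4,4) = 126·10·1 = 1260
Total favorable: 3024
Total paths: 4^9 = 262144
P = 3024/262144 = 189/16384

Answer: 189/16384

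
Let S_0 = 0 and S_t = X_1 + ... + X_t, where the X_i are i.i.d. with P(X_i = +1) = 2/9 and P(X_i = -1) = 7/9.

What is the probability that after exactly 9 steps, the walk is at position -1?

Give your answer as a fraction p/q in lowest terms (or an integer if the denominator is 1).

Answer: 3764768/43046721

Derivation:
To reach position -1 after 9 steps: need 4 steps of +1 and 5 steps of -1.
Number of such sequences: C(9,4) = 126
Each has probability (2/9)^4 · (7/9)^5 = 268912/387420489
P = 126 · 268912/387420489 = 3764768/43046721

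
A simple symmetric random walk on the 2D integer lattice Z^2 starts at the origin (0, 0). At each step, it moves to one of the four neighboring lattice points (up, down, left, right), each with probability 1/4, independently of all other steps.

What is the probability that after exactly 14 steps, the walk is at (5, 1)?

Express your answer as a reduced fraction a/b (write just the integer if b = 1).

Let h be the number of horizontal steps (so 14-h are vertical). To end at (5,1) need (h+5)/2 right-steps and ((14-h)+1)/2 up-steps.
Sum over h with 5 ≤ h ≤ 13, h ≡ 1 (mod 2), 14-h ≡ 1 (mod 2):
h=5: C(14,5)·C(5,5)·C(9,5) = 2002·1·126 = 252252
h=7: C(14,7)·C(7,6)·C(7,4) = 3432·7·35 = 840840
h=9: C(14,9)·C(9,7)·C(5,3) = 2002·36·10 = 720720
h=11: C(14,11)·C(11,8)·C(3,2) = 364·165·3 = 180180
h=13: C(14,13)·C(13,9)·C(1,1) = 14·715·1 = 10010
Total favorable: 2004002
Total paths: 4^14 = 268435456
P = 2004002/268435456 = 1002001/134217728

Answer: 1002001/134217728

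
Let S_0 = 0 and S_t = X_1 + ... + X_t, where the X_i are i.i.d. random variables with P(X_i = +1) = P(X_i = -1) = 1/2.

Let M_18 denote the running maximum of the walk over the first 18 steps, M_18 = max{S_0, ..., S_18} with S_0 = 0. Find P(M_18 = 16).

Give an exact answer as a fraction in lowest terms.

Let M_18 = max(S_0,...,S_18). Use the reflection principle: for j ≥ 1, #{paths with M_18 ≥ j} = #{S_18 ≥ j} + #{S_18 ≥ j+1}.
By reflection, #{M_18 ≥ 16} = #{S_18 ≥ 16} + #{S_18 ≥ 17} = 19 + 1 = 20.
#{M_18 ≥ 17} = #{S_18 ≥ 17} + #{S_18 ≥ 18} = 1 + 1 = 2.
#{M_18 = 16} = 20 - 2 = 18.
P(M_18 = 16) = 18/262144 = 9/131072

Answer: 9/131072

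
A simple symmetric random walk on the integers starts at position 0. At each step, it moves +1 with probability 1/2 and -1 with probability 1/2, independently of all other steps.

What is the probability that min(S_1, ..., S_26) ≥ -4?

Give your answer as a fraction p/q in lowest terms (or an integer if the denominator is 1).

Answer: 705755/1048576

Derivation:
Let f(t,s) = #length-t paths at position s with S_1..S_t all ≥ -4.
f(t,s) = f(t-1,s-1) + f(t-1,s+1) for s ≥ -4; f(t,s) = 0 for s < -4.
t=0: f(0,0)=1
t=1: f(1,-1)=1 f(1,1)=1
t=2: f(2,-2)=1 f(2,0)=2 f(2,2)=1
t=3: f(3,-3)=1 f(3,-1)=3 f(3,1)=3 f(3,3)=1
t=4: f(4,-4)=1 f(4,-2)=4 f(4,0)=6 f(4,2)=4 f(4,4)=1
t=5: f(5,-3)=5 f(5,-1)=10 f(5,1)=10 f(5,3)=5 f(5,5)=1
t=6: f(6,-4)=5 f(6,-2)=15 f(6,0)=20 f(6,2)=15 f(6,4)=6 f(6,6)=1
t=7: f(7,-3)=20 f(7,-1)=35 f(7,1)=35 f(7,3)=21 f(7,5)=7 f(7,7)=1
t=8: f(8,-4)=20 f(8,-2)=55 f(8,0)=70 f(8,2)=56 f(8,4)=28 f(8,6)=8 f(8,8)=1
t=9: f(9,-3)=75 f(9,-1)=125 f(9,1)=126 f(9,3)=84 f(9,5)=36 f(9,7)=9 f(9,9)=1
t=10: f(10,-4)=75 f(10,-2)=200 f(10,0)=251 f(10,2)=210 f(10,4)=120 f(10,6)=45 f(10,8)=10 f(10,10)=1
t=11: f(11,-3)=275 f(11,-1)=451 f(11,1)=461 f(11,3)=330 f(11,5)=165 f(11,7)=55 f(11,9)=11 f(11,11)=1
t=12: f(12,-4)=275 f(12,-2)=726 f(12,0)=912 f(12,2)=791 f(12,4)=495 f(12,6)=220 f(12,8)=66 f(12,10)=12 f(12,12)=1
t=13: f(13,-3)=1001 f(13,-1)=1638 f(13,1)=1703 f(13,3)=1286 f(13,5)=715 f(13,7)=286 f(13,9)=78 f(13,11)=13 f(13,13)=1
t=14: f(14,-4)=1001 f(14,-2)=2639 f(14,0)=3341 f(14,2)=2989 f(14,4)=2001 f(14,6)=1001 f(14,8)=364 f(14,10)=91 f(14,12)=14 f(14,14)=1
t=15: f(15,-3)=3640 f(15,-1)=5980 f(15,1)=6330 f(15,3)=4990 f(15,5)=3002 f(15,7)=1365 f(15,9)=455 f(15,11)=105 f(15,13)=15 f(15,15)=1
t=16: f(16,-4)=3640 f(16,-2)=9620 f(16,0)=12310 f(16,2)=11320 f(16,4)=7992 f(16,6)=4367 f(16,8)=1820 f(16,10)=560 f(16,12)=120 f(16,14)=16 f(16,16)=1
t=17: f(17,-3)=13260 f(17,-1)=21930 f(17,1)=23630 f(17,3)=19312 f(17,5)=12359 f(17,7)=6187 f(17,9)=2380 f(17,11)=680 f(17,13)=136 f(17,15)=17 f(17,17)=1
t=18: f(18,-4)=13260 f(18,-2)=35190 f(18,0)=45560 f(18,2)=42942 f(18,4)=31671 f(18,6)=18546 f(18,8)=8567 f(18,10)=3060 f(18,12)=816 f(18,14)=153 f(18,16)=18 f(18,18)=1
t=19: f(19,-3)=48450 f(19,-1)=80750 f(19,1)=88502 f(19,3)=74613 f(19,5)=50217 f(19,7)=27113 f(19,9)=11627 f(19,11)=3876 f(19,13)=969 f(19,15)=171 f(19,17)=19 f(19,19)=1
t=20: f(20,-4)=48450 f(20,-2)=129200 f(20,0)=169252 f(20,2)=163115 f(20,4)=124830 f(20,6)=77330 f(20,8)=38740 f(20,10)=15503 f(20,12)=4845 f(20,14)=1140 f(20,16)=190 f(20,18)=20 f(20,20)=1
t=21: f(21,-3)=177650 f(21,-1)=298452 f(21,1)=332367 f(21,3)=287945 f(21,5)=202160 f(21,7)=116070 f(21,9)=54243 f(21,11)=20348 f(21,13)=5985 f(21,15)=1330 f(21,17)=210 f(21,19)=21 f(21,21)=1
t=22: f(22,-4)=177650 f(22,-2)=476102 f(22,0)=630819 f(22,2)=620312 f(22,4)=490105 f(22,6)=318230 f(22,8)=170313 f(22,10)=74591 f(22,12)=26333 f(22,14)=7315 f(22,16)=1540 f(22,18)=231 f(22,20)=22 f(22,22)=1
t=23: f(23,-3)=653752 f(23,-1)=1106921 f(23,1)=1251131 f(23,3)=1110417 f(23,5)=808335 f(23,7)=488543 f(23,9)=244904 f(23,11)=100924 f(23,13)=33648 f(23,15)=8855 f(23,17)=1771 f(23,19)=253 f(23,21)=23 f(23,23)=1
t=24: f(24,-4)=653752 f(24,-2)=1760673 f(24,0)=2358052 f(24,2)=2361548 f(24,4)=1918752 f(24,6)=1296878 f(24,8)=733447 f(24,10)=345828 f(24,12)=134572 f(24,14)=42503 f(24,16)=10626 f(24,18)=2024 f(24,20)=276 f(24,22)=24 f(24,24)=1
t=25: f(25,-3)=2414425 f(25,-1)=4118725 f(25,1)=4719600 f(25,3)=4280300 f(25,5)=3215630 f(25,7)=2030325 f(25,9)=1079275 f(25,11)=480400 f(25,13)=177075 f(25,15)=53129 f(25,17)=12650 f(25,19)=2300 f(25,21)=300 f(25,23)=25 f(25,25)=1
t=26: f(26,-4)=2414425 f(26,-2)=6533150 f(26,0)=8838325 f(26,2)=8999900 f(26,4)=7495930 f(26,6)=5245955 f(26,8)=3109600 f(26,10)=1559675 f(26,12)=657475 f(26,14)=230204 f(26,16)=65779 f(26,18)=14950 f(26,20)=2600 f(26,22)=325 f(26,24)=26 f(26,26)=1
Σ_s f(26,s) = 45168320
P = 45168320/67108864 = 705755/1048576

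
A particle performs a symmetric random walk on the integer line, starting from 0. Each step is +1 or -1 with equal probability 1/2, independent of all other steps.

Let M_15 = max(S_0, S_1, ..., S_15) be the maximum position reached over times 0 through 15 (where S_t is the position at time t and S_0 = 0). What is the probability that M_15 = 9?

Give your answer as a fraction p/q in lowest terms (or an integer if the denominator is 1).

Answer: 455/32768

Derivation:
Let M_15 = max(S_0,...,S_15). Use the reflection principle: for j ≥ 1, #{paths with M_15 ≥ j} = #{S_15 ≥ j} + #{S_15 ≥ j+1}.
By reflection, #{M_15 ≥ 9} = #{S_15 ≥ 9} + #{S_15 ≥ 10} = 576 + 121 = 697.
#{M_15 ≥ 10} = #{S_15 ≥ 10} + #{S_15 ≥ 11} = 121 + 121 = 242.
#{M_15 = 9} = 697 - 242 = 455.
P(M_15 = 9) = 455/32768 = 455/32768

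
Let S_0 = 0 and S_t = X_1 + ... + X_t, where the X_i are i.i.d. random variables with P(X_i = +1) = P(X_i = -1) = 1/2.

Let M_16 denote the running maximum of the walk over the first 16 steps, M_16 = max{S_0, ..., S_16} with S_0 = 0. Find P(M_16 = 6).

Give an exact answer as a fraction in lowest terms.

Let M_16 = max(S_0,...,S_16). Use the reflection principle: for j ≥ 1, #{paths with M_16 ≥ j} = #{S_16 ≥ j} + #{S_16 ≥ j+1}.
By reflection, #{M_16 ≥ 6} = #{S_16 ≥ 6} + #{S_16 ≥ 7} = 6885 + 2517 = 9402.
#{M_16 ≥ 7} = #{S_16 ≥ 7} + #{S_16 ≥ 8} = 2517 + 2517 = 5034.
#{M_16 = 6} = 9402 - 5034 = 4368.
P(M_16 = 6) = 4368/65536 = 273/4096

Answer: 273/4096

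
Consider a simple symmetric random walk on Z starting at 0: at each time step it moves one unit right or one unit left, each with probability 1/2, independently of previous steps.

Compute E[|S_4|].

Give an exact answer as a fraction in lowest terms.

Answer: 3/2

Derivation:
S_4 takes values m ≡ 0 (mod 2) with |m| ≤ 4; P(S_4=m) = C(4,(4+m)/2)/2^4.
Total paths: 2^4 = 16
Distribution: P(S=-4)=1/16, P(S=-2)=4/16, P(S=0)=6/16, P(S=2)=4/16, P(S=4)=1/16
E[|S_4|] = Σ_m |m|·P(S_4=m) = 24/16 = 3/2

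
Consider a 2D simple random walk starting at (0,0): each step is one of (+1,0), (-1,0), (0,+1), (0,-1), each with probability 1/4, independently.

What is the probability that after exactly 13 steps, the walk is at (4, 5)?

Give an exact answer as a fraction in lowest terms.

Let h be the number of horizontal steps (so 13-h are vertical). To end at (4,5) need (h+4)/2 right-steps and ((13-h)+5)/2 up-steps.
Sum over h with 4 ≤ h ≤ 8, h ≡ 0 (mod 2), 13-h ≡ 1 (mod 2):
h=4: C(13,4)·C(4,4)·C(9,7) = 715·1·36 = 25740
h=6: C(13,6)·C(6,5)·C(7,6) = 1716·6·7 = 72072
h=8: C(13,8)·C(8,6)·C(5,5) = 1287·28·1 = 36036
Total favorable: 133848
Total paths: 4^13 = 67108864
P = 133848/67108864 = 16731/8388608

Answer: 16731/8388608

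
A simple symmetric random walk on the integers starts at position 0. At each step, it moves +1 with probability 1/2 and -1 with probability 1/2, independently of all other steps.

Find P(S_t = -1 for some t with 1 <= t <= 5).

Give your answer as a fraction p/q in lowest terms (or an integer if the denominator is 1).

Answer: 11/16

Derivation:
Count via complement. Let g(t,s) = #length-t paths at position s with S_1..S_t all ≠ -1.
g(t,s) = g(t-1,s-1) + g(t-1,s+1) for s ≠ -1; g(t,-1) = 0.
t=0: g(0,0)=1
t=1: g(1,1)=1
t=2: g(2,0)=1 g(2,2)=1
t=3: g(3,1)=2 g(3,3)=1
t=4: g(4,0)=2 g(4,2)=3 g(4,4)=1
t=5: g(5,1)=5 g(5,3)=4 g(5,5)=1
Paths never hitting -1: Σ_s g(5,s) = 10
Paths hitting -1: 2^5 - 10 = 22
P = 22/32 = 11/16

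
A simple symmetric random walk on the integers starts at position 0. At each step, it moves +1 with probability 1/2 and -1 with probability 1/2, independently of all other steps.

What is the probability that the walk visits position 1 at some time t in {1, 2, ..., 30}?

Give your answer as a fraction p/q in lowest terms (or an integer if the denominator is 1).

Answer: 57414019/67108864

Derivation:
Count via complement. Let g(t,s) = #length-t paths at position s with S_1..S_t all ≠ 1.
g(t,s) = g(t-1,s-1) + g(t-1,s+1) for s ≠ 1; g(t,1) = 0.
t=0: g(0,0)=1
t=1: g(1,-1)=1
t=2: g(2,-2)=1 g(2,0)=1
t=3: g(3,-3)=1 g(3,-1)=2
t=4: g(4,-4)=1 g(4,-2)=3 g(4,0)=2
t=5: g(5,-5)=1 g(5,-3)=4 g(5,-1)=5
t=6: g(6,-6)=1 g(6,-4)=5 g(6,-2)=9 g(6,0)=5
t=7: g(7,-7)=1 g(7,-5)=6 g(7,-3)=14 g(7,-1)=14
t=8: g(8,-8)=1 g(8,-6)=7 g(8,-4)=20 g(8,-2)=28 g(8,0)=14
t=9: g(9,-9)=1 g(9,-7)=8 g(9,-5)=27 g(9,-3)=48 g(9,-1)=42
t=10: g(10,-10)=1 g(10,-8)=9 g(10,-6)=35 g(10,-4)=75 g(10,-2)=90 g(10,0)=42
t=11: g(11,-11)=1 g(11,-9)=10 g(11,-7)=44 g(11,-5)=110 g(11,-3)=165 g(11,-1)=132
t=12: g(12,-12)=1 g(12,-10)=11 g(12,-8)=54 g(12,-6)=154 g(12,-4)=275 g(12,-2)=297 g(12,0)=132
t=13: g(13,-13)=1 g(13,-11)=12 g(13,-9)=65 g(13,-7)=208 g(13,-5)=429 g(13,-3)=572 g(13,-1)=429
t=14: g(14,-14)=1 g(14,-12)=13 g(14,-10)=77 g(14,-8)=273 g(14,-6)=637 g(14,-4)=1001 g(14,-2)=1001 g(14,0)=429
t=15: g(15,-15)=1 g(15,-13)=14 g(15,-11)=90 g(15,-9)=350 g(15,-7)=910 g(15,-5)=1638 g(15,-3)=2002 g(15,-1)=1430
t=16: g(16,-16)=1 g(16,-14)=15 g(16,-12)=104 g(16,-10)=440 g(16,-8)=1260 g(16,-6)=2548 g(16,-4)=3640 g(16,-2)=3432 g(16,0)=1430
t=17: g(17,-17)=1 g(17,-15)=16 g(17,-13)=119 g(17,-11)=544 g(17,-9)=1700 g(17,-7)=3808 g(17,-5)=6188 g(17,-3)=7072 g(17,-1)=4862
t=18: g(18,-18)=1 g(18,-16)=17 g(18,-14)=135 g(18,-12)=663 g(18,-10)=2244 g(18,-8)=5508 g(18,-6)=9996 g(18,-4)=13260 g(18,-2)=11934 g(18,0)=4862
t=19: g(19,-19)=1 g(19,-17)=18 g(19,-15)=152 g(19,-13)=798 g(19,-11)=2907 g(19,-9)=7752 g(19,-7)=15504 g(19,-5)=23256 g(19,-3)=25194 g(19,-1)=16796
t=20: g(20,-20)=1 g(20,-18)=19 g(20,-16)=170 g(20,-14)=950 g(20,-12)=3705 g(20,-10)=10659 g(20,-8)=23256 g(20,-6)=38760 g(20,-4)=48450 g(20,-2)=41990 g(20,0)=16796
t=21: g(21,-21)=1 g(21,-19)=20 g(21,-17)=189 g(21,-15)=1120 g(21,-13)=4655 g(21,-11)=14364 g(21,-9)=33915 g(21,-7)=62016 g(21,-5)=87210 g(21,-3)=90440 g(21,-1)=58786
t=22: g(22,-22)=1 g(22,-20)=21 g(22,-18)=209 g(22,-16)=1309 g(22,-14)=5775 g(22,-12)=19019 g(22,-10)=48279 g(22,-8)=95931 g(22,-6)=149226 g(22,-4)=177650 g(22,-2)=149226 g(22,0)=58786
t=23: g(23,-23)=1 g(23,-21)=22 g(23,-19)=230 g(23,-17)=1518 g(23,-15)=7084 g(23,-13)=24794 g(23,-11)=67298 g(23,-9)=144210 g(23,-7)=245157 g(23,-5)=326876 g(23,-3)=326876 g(23,-1)=208012
t=24: g(24,-24)=1 g(24,-22)=23 g(24,-20)=252 g(24,-18)=1748 g(24,-16)=8602 g(24,-14)=31878 g(24,-12)=92092 g(24,-10)=211508 g(24,-8)=389367 g(24,-6)=572033 g(24,-4)=653752 g(24,-2)=534888 g(24,0)=208012
t=25: g(25,-25)=1 g(25,-23)=24 g(25,-21)=275 g(25,-19)=2000 g(25,-17)=10350 g(25,-15)=40480 g(25,-13)=123970 g(25,-11)=303600 g(25,-9)=600875 g(25,-7)=961400 g(25,-5)=1225785 g(25,-3)=1188640 g(25,-1)=742900
t=26: g(26,-26)=1 g(26,-24)=25 g(26,-22)=299 g(26,-20)=2275 g(26,-18)=12350 g(26,-16)=50830 g(26,-14)=164450 g(26,-12)=427570 g(26,-10)=904475 g(26,-8)=1562275 g(26,-6)=2187185 g(26,-4)=2414425 g(26,-2)=1931540 g(26,0)=742900
t=27: g(27,-27)=1 g(27,-25)=26 g(27,-23)=324 g(27,-21)=2574 g(27,-19)=14625 g(27,-17)=63180 g(27,-15)=215280 g(27,-13)=592020 g(27,-11)=1332045 g(27,-9)=2466750 g(27,-7)=3749460 g(27,-5)=4601610 g(27,-3)=4345965 g(27,-1)=2674440
t=28: g(28,-28)=1 g(28,-26)=27 g(28,-24)=350 g(28,-22)=2898 g(28,-20)=17199 g(28,-18)=77805 g(28,-16)=278460 g(28,-14)=807300 g(28,-12)=1924065 g(28,-10)=3798795 g(28,-8)=6216210 g(28,-6)=8351070 g(28,-4)=8947575 g(28,-2)=7020405 g(28,0)=2674440
t=29: g(29,-29)=1 g(29,-27)=28 g(29,-25)=377 g(29,-23)=3248 g(29,-21)=20097 g(29,-19)=95004 g(29,-17)=356265 g(29,-15)=1085760 g(29,-13)=2731365 g(29,-11)=5722860 g(29,-9)=10015005 g(29,-7)=14567280 g(29,-5)=17298645 g(29,-3)=15967980 g(29,-1)=9694845
t=30: g(30,-30)=1 g(30,-28)=29 g(30,-26)=405 g(30,-24)=3625 g(30,-22)=23345 g(30,-20)=115101 g(30,-18)=451269 g(30,-16)=1442025 g(30,-14)=3817125 g(30,-12)=8454225 g(30,-10)=15737865 g(30,-8)=24582285 g(30,-6)=31865925 g(30,-4)=33266625 g(30,-2)=25662825 g(30,0)=9694845
Paths never hitting 1: Σ_s g(30,s) = 155117520
Paths hitting 1: 2^30 - 155117520 = 918624304
P = 918624304/1073741824 = 57414019/67108864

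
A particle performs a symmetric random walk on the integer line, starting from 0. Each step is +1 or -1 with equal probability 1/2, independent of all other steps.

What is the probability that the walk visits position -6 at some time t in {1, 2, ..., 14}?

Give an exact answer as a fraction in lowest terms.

Count via complement. Let g(t,s) = #length-t paths at position s with S_1..S_t all ≠ -6.
g(t,s) = g(t-1,s-1) + g(t-1,s+1) for s ≠ -6; g(t,-6) = 0.
t=0: g(0,0)=1
t=1: g(1,-1)=1 g(1,1)=1
t=2: g(2,-2)=1 g(2,0)=2 g(2,2)=1
t=3: g(3,-3)=1 g(3,-1)=3 g(3,1)=3 g(3,3)=1
t=4: g(4,-4)=1 g(4,-2)=4 g(4,0)=6 g(4,2)=4 g(4,4)=1
t=5: g(5,-5)=1 g(5,-3)=5 g(5,-1)=10 g(5,1)=10 g(5,3)=5 g(5,5)=1
t=6: g(6,-4)=6 g(6,-2)=15 g(6,0)=20 g(6,2)=15 g(6,4)=6 g(6,6)=1
t=7: g(7,-5)=6 g(7,-3)=21 g(7,-1)=35 g(7,1)=35 g(7,3)=21 g(7,5)=7 g(7,7)=1
t=8: g(8,-4)=27 g(8,-2)=56 g(8,0)=70 g(8,2)=56 g(8,4)=28 g(8,6)=8 g(8,8)=1
t=9: g(9,-5)=27 g(9,-3)=83 g(9,-1)=126 g(9,1)=126 g(9,3)=84 g(9,5)=36 g(9,7)=9 g(9,9)=1
t=10: g(10,-4)=110 g(10,-2)=209 g(10,0)=252 g(10,2)=210 g(10,4)=120 g(10,6)=45 g(10,8)=10 g(10,10)=1
t=11: g(11,-5)=110 g(11,-3)=319 g(11,-1)=461 g(11,1)=462 g(11,3)=330 g(11,5)=165 g(11,7)=55 g(11,9)=11 g(11,11)=1
t=12: g(12,-4)=429 g(12,-2)=780 g(12,0)=923 g(12,2)=792 g(12,4)=495 g(12,6)=220 g(12,8)=66 g(12,10)=12 g(12,12)=1
t=13: g(13,-5)=429 g(13,-3)=1209 g(13,-1)=1703 g(13,1)=1715 g(13,3)=1287 g(13,5)=715 g(13,7)=286 g(13,9)=78 g(13,11)=13 g(13,13)=1
t=14: g(14,-4)=1638 g(14,-2)=2912 g(14,0)=3418 g(14,2)=3002 g(14,4)=2002 g(14,6)=1001 g(14,8)=364 g(14,10)=91 g(14,12)=14 g(14,14)=1
Paths never hitting -6: Σ_s g(14,s) = 14443
Paths hitting -6: 2^14 - 14443 = 1941
P = 1941/16384 = 1941/16384

Answer: 1941/16384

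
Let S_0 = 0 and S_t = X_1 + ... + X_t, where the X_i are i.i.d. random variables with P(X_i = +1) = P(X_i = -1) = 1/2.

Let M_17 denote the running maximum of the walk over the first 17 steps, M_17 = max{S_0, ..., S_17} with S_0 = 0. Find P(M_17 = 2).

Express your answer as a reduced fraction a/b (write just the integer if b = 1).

Let M_17 = max(S_0,...,S_17). Use the reflection principle: for j ≥ 1, #{paths with M_17 ≥ j} = #{S_17 ≥ j} + #{S_17 ≥ j+1}.
By reflection, #{M_17 ≥ 2} = #{S_17 ≥ 2} + #{S_17 ≥ 3} = 41226 + 41226 = 82452.
#{M_17 ≥ 3} = #{S_17 ≥ 3} + #{S_17 ≥ 4} = 41226 + 21778 = 63004.
#{M_17 = 2} = 82452 - 63004 = 19448.
P(M_17 = 2) = 19448/131072 = 2431/16384

Answer: 2431/16384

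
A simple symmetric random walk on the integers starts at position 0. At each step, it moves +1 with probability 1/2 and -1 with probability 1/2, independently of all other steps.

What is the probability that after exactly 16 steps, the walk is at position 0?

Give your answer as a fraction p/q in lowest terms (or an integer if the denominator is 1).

Answer: 6435/32768

Derivation:
To return to 0 after 16 steps: need exactly 8 steps of +1 and 8 of -1.
Favorable paths: C(16,8) = 12870
Total paths: 2^16 = 65536
P = 12870/65536 = 6435/32768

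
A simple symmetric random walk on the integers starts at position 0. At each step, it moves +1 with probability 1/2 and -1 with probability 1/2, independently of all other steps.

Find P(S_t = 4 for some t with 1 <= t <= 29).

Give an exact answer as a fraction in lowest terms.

Count via complement. Let g(t,s) = #length-t paths at position s with S_1..S_t all ≠ 4.
g(t,s) = g(t-1,s-1) + g(t-1,s+1) for s ≠ 4; g(t,4) = 0.
t=0: g(0,0)=1
t=1: g(1,-1)=1 g(1,1)=1
t=2: g(2,-2)=1 g(2,0)=2 g(2,2)=1
t=3: g(3,-3)=1 g(3,-1)=3 g(3,1)=3 g(3,3)=1
t=4: g(4,-4)=1 g(4,-2)=4 g(4,0)=6 g(4,2)=4
t=5: g(5,-5)=1 g(5,-3)=5 g(5,-1)=10 g(5,1)=10 g(5,3)=4
t=6: g(6,-6)=1 g(6,-4)=6 g(6,-2)=15 g(6,0)=20 g(6,2)=14
t=7: g(7,-7)=1 g(7,-5)=7 g(7,-3)=21 g(7,-1)=35 g(7,1)=34 g(7,3)=14
t=8: g(8,-8)=1 g(8,-6)=8 g(8,-4)=28 g(8,-2)=56 g(8,0)=69 g(8,2)=48
t=9: g(9,-9)=1 g(9,-7)=9 g(9,-5)=36 g(9,-3)=84 g(9,-1)=125 g(9,1)=117 g(9,3)=48
t=10: g(10,-10)=1 g(10,-8)=10 g(10,-6)=45 g(10,-4)=120 g(10,-2)=209 g(10,0)=242 g(10,2)=165
t=11: g(11,-11)=1 g(11,-9)=11 g(11,-7)=55 g(11,-5)=165 g(11,-3)=329 g(11,-1)=451 g(11,1)=407 g(11,3)=165
t=12: g(12,-12)=1 g(12,-10)=12 g(12,-8)=66 g(12,-6)=220 g(12,-4)=494 g(12,-2)=780 g(12,0)=858 g(12,2)=572
t=13: g(13,-13)=1 g(13,-11)=13 g(13,-9)=78 g(13,-7)=286 g(13,-5)=714 g(13,-3)=1274 g(13,-1)=1638 g(13,1)=1430 g(13,3)=572
t=14: g(14,-14)=1 g(14,-12)=14 g(14,-10)=91 g(14,-8)=364 g(14,-6)=1000 g(14,-4)=1988 g(14,-2)=2912 g(14,0)=3068 g(14,2)=2002
t=15: g(15,-15)=1 g(15,-13)=15 g(15,-11)=105 g(15,-9)=455 g(15,-7)=1364 g(15,-5)=2988 g(15,-3)=4900 g(15,-1)=5980 g(15,1)=5070 g(15,3)=2002
t=16: g(16,-16)=1 g(16,-14)=16 g(16,-12)=120 g(16,-10)=560 g(16,-8)=1819 g(16,-6)=4352 g(16,-4)=7888 g(16,-2)=10880 g(16,0)=11050 g(16,2)=7072
t=17: g(17,-17)=1 g(17,-15)=17 g(17,-13)=136 g(17,-11)=680 g(17,-9)=2379 g(17,-7)=6171 g(17,-5)=12240 g(17,-3)=18768 g(17,-1)=21930 g(17,1)=18122 g(17,3)=7072
t=18: g(18,-18)=1 g(18,-16)=18 g(18,-14)=153 g(18,-12)=816 g(18,-10)=3059 g(18,-8)=8550 g(18,-6)=18411 g(18,-4)=31008 g(18,-2)=40698 g(18,0)=40052 g(18,2)=25194
t=19: g(19,-19)=1 g(19,-17)=19 g(19,-15)=171 g(19,-13)=969 g(19,-11)=3875 g(19,-9)=11609 g(19,-7)=26961 g(19,-5)=49419 g(19,-3)=71706 g(19,-1)=80750 g(19,1)=65246 g(19,3)=25194
t=20: g(20,-20)=1 g(20,-18)=20 g(20,-16)=190 g(20,-14)=1140 g(20,-12)=4844 g(20,-10)=15484 g(20,-8)=38570 g(20,-6)=76380 g(20,-4)=121125 g(20,-2)=152456 g(20,0)=145996 g(20,2)=90440
t=21: g(21,-21)=1 g(21,-19)=21 g(21,-17)=210 g(21,-15)=1330 g(21,-13)=5984 g(21,-11)=20328 g(21,-9)=54054 g(21,-7)=114950 g(21,-5)=197505 g(21,-3)=273581 g(21,-1)=298452 g(21,1)=236436 g(21,3)=90440
t=22: g(22,-22)=1 g(22,-20)=22 g(22,-18)=231 g(22,-16)=1540 g(22,-14)=7314 g(22,-12)=26312 g(22,-10)=74382 g(22,-8)=169004 g(22,-6)=312455 g(22,-4)=471086 g(22,-2)=572033 g(22,0)=534888 g(22,2)=326876
t=23: g(23,-23)=1 g(23,-21)=23 g(23,-19)=253 g(23,-17)=1771 g(23,-15)=8854 g(23,-13)=33626 g(23,-11)=100694 g(23,-9)=243386 g(23,-7)=481459 g(23,-5)=783541 g(23,-3)=1043119 g(23,-1)=1106921 g(23,1)=861764 g(23,3)=326876
t=24: g(24,-24)=1 g(24,-22)=24 g(24,-20)=276 g(24,-18)=2024 g(24,-16)=10625 g(24,-14)=42480 g(24,-12)=134320 g(24,-10)=344080 g(24,-8)=724845 g(24,-6)=1265000 g(24,-4)=1826660 g(24,-2)=2150040 g(24,0)=1968685 g(24,2)=1188640
t=25: g(25,-25)=1 g(25,-23)=25 g(25,-21)=300 g(25,-19)=2300 g(25,-17)=12649 g(25,-15)=53105 g(25,-13)=176800 g(25,-11)=478400 g(25,-9)=1068925 g(25,-7)=1989845 g(25,-5)=3091660 g(25,-3)=3976700 g(25,-1)=4118725 g(25,1)=3157325 g(25,3)=1188640
t=26: g(26,-26)=1 g(26,-24)=26 g(26,-22)=325 g(26,-20)=2600 g(26,-18)=14949 g(26,-16)=65754 g(26,-14)=229905 g(26,-12)=655200 g(26,-10)=1547325 g(26,-8)=3058770 g(26,-6)=5081505 g(26,-4)=7068360 g(26,-2)=8095425 g(26,0)=7276050 g(26,2)=4345965
t=27: g(27,-27)=1 g(27,-25)=27 g(27,-23)=351 g(27,-21)=2925 g(27,-19)=17549 g(27,-17)=80703 g(27,-15)=295659 g(27,-13)=885105 g(27,-11)=2202525 g(27,-9)=4606095 g(27,-7)=8140275 g(27,-5)=12149865 g(27,-3)=15163785 g(27,-1)=15371475 g(27,1)=11622015 g(27,3)=4345965
t=28: g(28,-28)=1 g(28,-26)=28 g(28,-24)=378 g(28,-22)=3276 g(28,-20)=20474 g(28,-18)=98252 g(28,-16)=376362 g(28,-14)=1180764 g(28,-12)=3087630 g(28,-10)=6808620 g(28,-8)=12746370 g(28,-6)=20290140 g(28,-4)=27313650 g(28,-2)=30535260 g(28,0)=26993490 g(28,2)=15967980
t=29: g(29,-29)=1 g(29,-27)=29 g(29,-25)=406 g(29,-23)=3654 g(29,-21)=23750 g(29,-19)=118726 g(29,-17)=474614 g(29,-15)=1557126 g(29,-13)=4268394 g(29,-11)=9896250 g(29,-9)=19554990 g(29,-7)=33036510 g(29,-5)=47603790 g(29,-3)=57848910 g(29,-1)=57528750 g(29,1)=42961470 g(29,3)=15967980
Paths never hitting 4: Σ_s g(29,s) = 290845350
Paths hitting 4: 2^29 - 290845350 = 246025562
P = 246025562/536870912 = 123012781/268435456

Answer: 123012781/268435456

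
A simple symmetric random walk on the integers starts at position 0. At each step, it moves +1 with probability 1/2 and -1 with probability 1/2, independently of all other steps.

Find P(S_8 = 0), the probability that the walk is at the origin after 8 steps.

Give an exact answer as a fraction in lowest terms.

To return to 0 after 8 steps: need exactly 4 steps of +1 and 4 of -1.
Favorable paths: C(8,4) = 70
Total paths: 2^8 = 256
P = 70/256 = 35/128

Answer: 35/128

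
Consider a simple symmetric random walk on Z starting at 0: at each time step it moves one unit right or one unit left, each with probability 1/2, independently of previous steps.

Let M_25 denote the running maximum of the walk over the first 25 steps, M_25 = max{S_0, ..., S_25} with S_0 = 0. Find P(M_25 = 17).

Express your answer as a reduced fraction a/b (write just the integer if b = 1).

Answer: 6325/16777216

Derivation:
Let M_25 = max(S_0,...,S_25). Use the reflection principle: for j ≥ 1, #{paths with M_25 ≥ j} = #{S_25 ≥ j} + #{S_25 ≥ j+1}.
By reflection, #{M_25 ≥ 17} = #{S_25 ≥ 17} + #{S_25 ≥ 18} = 15276 + 2626 = 17902.
#{M_25 ≥ 18} = #{S_25 ≥ 18} + #{S_25 ≥ 19} = 2626 + 2626 = 5252.
#{M_25 = 17} = 17902 - 5252 = 12650.
P(M_25 = 17) = 12650/33554432 = 6325/16777216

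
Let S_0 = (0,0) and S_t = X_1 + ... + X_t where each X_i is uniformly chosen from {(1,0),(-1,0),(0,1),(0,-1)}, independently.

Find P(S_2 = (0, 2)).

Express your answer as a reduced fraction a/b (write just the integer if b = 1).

Answer: 1/16

Derivation:
Let h be the number of horizontal steps (so 2-h are vertical). To end at (0,2) need (h+0)/2 right-steps and ((2-h)+2)/2 up-steps.
Sum over h with 0 ≤ h ≤ 0, h ≡ 0 (mod 2), 2-h ≡ 0 (mod 2):
h=0: C(2,0)·C(0,0)·C(2,2) = 1·1·1 = 1
Total favorable: 1
Total paths: 4^2 = 16
P = 1/16 = 1/16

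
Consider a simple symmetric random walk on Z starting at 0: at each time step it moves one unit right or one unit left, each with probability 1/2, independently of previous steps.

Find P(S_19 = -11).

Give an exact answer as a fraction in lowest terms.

Answer: 969/131072

Derivation:
To reach position -11 after 19 steps: need 4 steps of +1 and 15 of -1.
Favorable paths: C(19,4) = 3876
Total paths: 2^19 = 524288
P = 3876/524288 = 969/131072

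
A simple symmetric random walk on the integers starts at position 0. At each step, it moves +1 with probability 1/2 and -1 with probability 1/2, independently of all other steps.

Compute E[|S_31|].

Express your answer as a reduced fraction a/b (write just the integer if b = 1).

S_31 takes values m ≡ 1 (mod 2) with |m| ≤ 31; P(S_31=m) = C(31,(31+m)/2)/2^31.
Total paths: 2^31 = 2147483648
Distribution: P(S=-31)=1/2147483648, P(S=-29)=31/2147483648, P(S=-27)=465/2147483648, P(S=-25)=4495/2147483648, P(S=-23)=31465/2147483648, P(S=-21)=169911/2147483648, P(S=-19)=736281/2147483648, P(S=-17)=2629575/2147483648, P(S=-15)=7888725/2147483648, P(S=-13)=20160075/2147483648, P(S=-11)=44352165/2147483648, P(S=-9)=84672315/2147483648, P(S=-7)=141120525/2147483648, P(S=-5)=206253075/2147483648, P(S=-3)=265182525/2147483648, P(S=-1)=300540195/2147483648, P(S=1)=300540195/2147483648, P(S=3)=265182525/2147483648, P(S=5)=206253075/2147483648, P(S=7)=141120525/2147483648, P(S=9)=84672315/2147483648, P(S=11)=44352165/2147483648, P(S=13)=20160075/2147483648, P(S=15)=7888725/2147483648, P(S=17)=2629575/2147483648, P(S=19)=736281/2147483648, P(S=21)=169911/2147483648, P(S=23)=31465/2147483648, P(S=25)=4495/2147483648, P(S=27)=465/2147483648, P(S=29)=31/2147483648, P(S=31)=1/2147483648
E[|S_31|] = Σ_m |m|·P(S_31=m) = 9617286240/2147483648 = 300540195/67108864

Answer: 300540195/67108864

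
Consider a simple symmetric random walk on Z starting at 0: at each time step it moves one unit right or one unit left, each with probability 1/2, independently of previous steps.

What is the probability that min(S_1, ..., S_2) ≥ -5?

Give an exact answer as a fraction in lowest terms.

Let f(t,s) = #length-t paths at position s with S_1..S_t all ≥ -5.
f(t,s) = f(t-1,s-1) + f(t-1,s+1) for s ≥ -5; f(t,s) = 0 for s < -5.
t=0: f(0,0)=1
t=1: f(1,-1)=1 f(1,1)=1
t=2: f(2,-2)=1 f(2,0)=2 f(2,2)=1
Σ_s f(2,s) = 4
P = 4/4 = 1

Answer: 1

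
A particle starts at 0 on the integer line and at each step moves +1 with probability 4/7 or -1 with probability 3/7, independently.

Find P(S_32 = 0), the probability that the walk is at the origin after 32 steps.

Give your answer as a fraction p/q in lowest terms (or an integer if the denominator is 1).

Answer: 111130302441489457993482240/1104427674243920646305299201

Derivation:
To be at 0 after 32 steps: need exactly 16 steps of +1 and 16 of -1.
Number of such sequences: C(32,16) = 601080390
Each has probability (4/7)^16 · (3/7)^16 = 184884258895036416/1104427674243920646305299201
P = 601080390 · 184884258895036416/1104427674243920646305299201 = 111130302441489457993482240/1104427674243920646305299201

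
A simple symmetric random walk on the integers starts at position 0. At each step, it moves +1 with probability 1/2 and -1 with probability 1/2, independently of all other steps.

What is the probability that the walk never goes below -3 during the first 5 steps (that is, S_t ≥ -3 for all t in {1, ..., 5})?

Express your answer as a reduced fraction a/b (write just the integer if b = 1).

Let f(t,s) = #length-t paths at position s with S_1..S_t all ≥ -3.
f(t,s) = f(t-1,s-1) + f(t-1,s+1) for s ≥ -3; f(t,s) = 0 for s < -3.
t=0: f(0,0)=1
t=1: f(1,-1)=1 f(1,1)=1
t=2: f(2,-2)=1 f(2,0)=2 f(2,2)=1
t=3: f(3,-3)=1 f(3,-1)=3 f(3,1)=3 f(3,3)=1
t=4: f(4,-2)=4 f(4,0)=6 f(4,2)=4 f(4,4)=1
t=5: f(5,-3)=4 f(5,-1)=10 f(5,1)=10 f(5,3)=5 f(5,5)=1
Σ_s f(5,s) = 30
P = 30/32 = 15/16

Answer: 15/16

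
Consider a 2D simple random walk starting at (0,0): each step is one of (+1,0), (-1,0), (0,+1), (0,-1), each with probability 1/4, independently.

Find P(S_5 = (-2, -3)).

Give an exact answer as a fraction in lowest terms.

Answer: 5/512

Derivation:
Let h be the number of horizontal steps (so 5-h are vertical). To end at (-2,-3) need (h-2)/2 right-steps and ((5-h)-3)/2 up-steps.
Sum over h with 2 ≤ h ≤ 2, h ≡ 0 (mod 2), 5-h ≡ 1 (mod 2):
h=2: C(5,2)·C(2,0)·C(3,0) = 10·1·1 = 10
Total favorable: 10
Total paths: 4^5 = 1024
P = 10/1024 = 5/512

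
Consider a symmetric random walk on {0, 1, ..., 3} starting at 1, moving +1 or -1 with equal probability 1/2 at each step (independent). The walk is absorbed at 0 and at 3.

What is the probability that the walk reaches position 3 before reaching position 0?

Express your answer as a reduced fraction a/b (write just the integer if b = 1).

Answer: 1/3

Derivation:
Symmetric walk (p = 1/2): the harmonic-function argument gives P(hit 3 before 0 | start at 1) = a/N.
P = 1/3 = 1/3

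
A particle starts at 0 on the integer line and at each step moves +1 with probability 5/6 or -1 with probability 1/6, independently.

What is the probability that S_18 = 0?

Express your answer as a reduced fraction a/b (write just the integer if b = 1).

Answer: 23740234375/25389989167104

Derivation:
To be at 0 after 18 steps: need exactly 9 steps of +1 and 9 of -1.
Number of such sequences: C(18,9) = 48620
Each has probability (5/6)^9 · (1/6)^9 = 1953125/101559956668416
P = 48620 · 1953125/101559956668416 = 23740234375/25389989167104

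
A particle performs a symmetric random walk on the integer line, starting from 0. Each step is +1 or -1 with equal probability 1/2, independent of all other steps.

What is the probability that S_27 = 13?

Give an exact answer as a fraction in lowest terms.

To reach position 13 after 27 steps: need 20 steps of +1 and 7 of -1.
Favorable paths: C(27,20) = 888030
Total paths: 2^27 = 134217728
P = 888030/134217728 = 444015/67108864

Answer: 444015/67108864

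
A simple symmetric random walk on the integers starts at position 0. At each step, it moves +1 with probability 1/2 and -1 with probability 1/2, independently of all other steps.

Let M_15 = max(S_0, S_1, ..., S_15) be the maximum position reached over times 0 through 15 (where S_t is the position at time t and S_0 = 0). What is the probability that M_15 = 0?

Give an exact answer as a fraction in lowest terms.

Answer: 6435/32768

Derivation:
Let M_15 = max(S_0,...,S_15). Use the reflection principle: for j ≥ 1, #{paths with M_15 ≥ j} = #{S_15 ≥ j} + #{S_15 ≥ j+1}.
P(M_15 ≥ 0) = 1 since S_0 = 0, so #{M_15 ≥ 0} = 32768.
#{M_15 ≥ 1} = #{S_15 ≥ 1} + #{S_15 ≥ 2} = 16384 + 9949 = 26333.
#{M_15 = 0} = 32768 - 26333 = 6435.
P(M_15 = 0) = 6435/32768 = 6435/32768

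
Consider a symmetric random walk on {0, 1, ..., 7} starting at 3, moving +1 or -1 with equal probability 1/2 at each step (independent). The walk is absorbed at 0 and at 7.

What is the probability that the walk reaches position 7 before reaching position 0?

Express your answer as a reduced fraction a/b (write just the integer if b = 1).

Symmetric walk (p = 1/2): the harmonic-function argument gives P(hit 7 before 0 | start at 3) = a/N.
P = 3/7 = 3/7

Answer: 3/7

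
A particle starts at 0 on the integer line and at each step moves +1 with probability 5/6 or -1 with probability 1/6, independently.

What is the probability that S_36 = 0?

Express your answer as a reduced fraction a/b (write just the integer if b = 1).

To be at 0 after 36 steps: need exactly 18 steps of +1 and 18 of -1.
Number of such sequences: C(36,18) = 9075135300
Each has probability (5/6)^18 · (1/6)^18 = 3814697265625/10314424798490535546171949056
P = 9075135300 · 3814697265625/10314424798490535546171949056 = 2884907817840576171875/859535399874211295514329088

Answer: 2884907817840576171875/859535399874211295514329088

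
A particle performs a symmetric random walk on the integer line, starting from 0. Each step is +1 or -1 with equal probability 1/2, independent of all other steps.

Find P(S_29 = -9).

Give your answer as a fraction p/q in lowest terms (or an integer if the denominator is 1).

To reach position -9 after 29 steps: need 10 steps of +1 and 19 of -1.
Favorable paths: C(29,10) = 20030010
Total paths: 2^29 = 536870912
P = 20030010/536870912 = 10015005/268435456

Answer: 10015005/268435456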